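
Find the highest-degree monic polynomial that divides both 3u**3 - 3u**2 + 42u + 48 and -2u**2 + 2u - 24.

By polynomial division,
  3u**3 - 3u**2 + 42u + 48 = (-(3/2)u)(-2u**2 + 2u - 24) + (6u + 48)
  -2u**2 + 2u - 24 = (-(1/3)u + 3)(6u + 48) + (-168)
  6u + 48 = (-(1/28)u - 2/7)(-168) + (0)
The last nonzero remainder is the constant -168, so the polynomials are coprime and gcd = 1.

1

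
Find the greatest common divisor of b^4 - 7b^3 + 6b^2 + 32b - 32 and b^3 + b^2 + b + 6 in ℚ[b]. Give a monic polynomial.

Apply the Euclidean algorithm:
  b^4 - 7b^3 + 6b^2 + 32b - 32 = (b - 8)(b^3 + b^2 + b + 6) + (13b^2 + 34b + 16)
  b^3 + b^2 + b + 6 = ((1/13)b - 21/169)(13b^2 + 34b + 16) + ((675/169)b + 1350/169)
  13b^2 + 34b + 16 = ((2197/675)b + 1352/675)((675/169)b + 1350/169) + (0)
Last nonzero remainder: (675/169)b + 1350/169. Dividing through by 675/169 gives the monic gcd b + 2.

b + 2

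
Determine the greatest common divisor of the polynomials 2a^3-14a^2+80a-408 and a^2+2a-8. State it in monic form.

Euclidean algorithm in ℚ[a]:
  2a^3-14a^2+80a-408 = (2a-18)(a^2+2a-8) + (132a-552)
  a^2+2a-8 = ((1/132)a+17/363)(132a-552) + (2160/121)
  132a-552 = ((1331/180)a-2783/90)(2160/121) + (0)
The last nonzero remainder is the constant 2160/121, so the polynomials are coprime and gcd = 1.

1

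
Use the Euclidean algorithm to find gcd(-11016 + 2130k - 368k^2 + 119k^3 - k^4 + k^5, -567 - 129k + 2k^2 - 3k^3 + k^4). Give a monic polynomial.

Apply the Euclidean algorithm:
  k^5 - k^4 + 119k^3 - 368k^2 + 2130k - 11016 = (k + 2)(k^4 - 3k^3 + 2k^2 - 129k - 567) + (123k^3 - 243k^2 + 2955k - 9882)
  k^4 - 3k^3 + 2k^2 - 129k - 567 = ((1/123)k - 14/1681)(123k^3 - 243k^2 + 2955k - 9882) + (-(40425/1681)k^2 - (40425/1681)k - 1091475/1681)
  123k^3 - 243k^2 + 2955k - 9882 = (-(68921/13475)k + 205082/13475)(-(40425/1681)k^2 - (40425/1681)k - 1091475/1681) + (0)
Last nonzero remainder: -(40425/1681)k^2 - (40425/1681)k - 1091475/1681. Dividing through by -40425/1681 gives the monic gcd k^2 + k + 27.

27 + k + k^2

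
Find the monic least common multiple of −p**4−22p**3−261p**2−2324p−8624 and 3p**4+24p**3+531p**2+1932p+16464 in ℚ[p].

p**6+26p**5+398p**4+4446p**3+30709p**2+148372p+422576

Repeated division with remainder:
  −p**4−22p**3−261p**2−2324p−8624 = (−1/3)(3p**4+24p**3+531p**2+1932p+16464) + (−14p**3−84p**2−1680p−3136)
  3p**4+24p**3+531p**2+1932p+16464 = (−(3/14)p−3/7)(−14p**3−84p**2−1680p−3136) + (135p**2+540p+15120)
  −14p**3−84p**2−1680p−3136 = (−(14/135)p−28/135)(135p**2+540p+15120) + (0)
Last nonzero remainder: 135p**2+540p+15120. Dividing through by 135 gives the monic gcd p**2+4p+112.
Then lcm(f, g) = f·g / gcd(f, g); expanding and making the result monic gives the answer.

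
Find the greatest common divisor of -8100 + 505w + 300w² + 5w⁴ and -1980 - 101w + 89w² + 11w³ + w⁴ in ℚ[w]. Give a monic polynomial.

-20 + w + w²

Apply the Euclidean algorithm:
  5w⁴ + 300w² + 505w - 8100 = (5)(w⁴ + 11w³ + 89w² - 101w - 1980) + (-55w³ - 145w² + 1010w + 1800)
  w⁴ + 11w³ + 89w² - 101w - 1980 = (-(1/55)w - 92/605)(-55w³ - 145w² + 1010w + 1800) + ((10323/121)w² + (10323/121)w - 206460/121)
  -55w³ - 145w² + 1010w + 1800 = (-(6655/10323)w - 1210/1147)((10323/121)w² + (10323/121)w - 206460/121) + (0)
Last nonzero remainder: (10323/121)w² + (10323/121)w - 206460/121. Dividing through by 10323/121 gives the monic gcd w² + w - 20.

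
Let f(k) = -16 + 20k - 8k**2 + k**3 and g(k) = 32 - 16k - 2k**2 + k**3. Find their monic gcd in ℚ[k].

8 - 6k + k**2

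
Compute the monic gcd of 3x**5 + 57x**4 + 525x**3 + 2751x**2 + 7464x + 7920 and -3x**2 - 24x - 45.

x**2 + 8x + 15

Euclidean algorithm in ℚ[x]:
  3x**5 + 57x**4 + 525x**3 + 2751x**2 + 7464x + 7920 = (-x**3 - 11x**2 - 72x - 176)(-3x**2 - 24x - 45) + (0)
Last nonzero remainder: -3x**2 - 24x - 45. Dividing through by -3 gives the monic gcd x**2 + 8x + 15.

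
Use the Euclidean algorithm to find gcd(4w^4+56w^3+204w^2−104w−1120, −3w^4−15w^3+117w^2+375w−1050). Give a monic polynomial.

w^3+10w^2+11w−70

Euclidean algorithm in ℚ[w]:
  4w^4+56w^3+204w^2−104w−1120 = (−4/3)(−3w^4−15w^3+117w^2+375w−1050) + (36w^3+360w^2+396w−2520)
  −3w^4−15w^3+117w^2+375w−1050 = (−(1/12)w+5/12)(36w^3+360w^2+396w−2520) + (0)
Last nonzero remainder: 36w^3+360w^2+396w−2520. Dividing through by 36 gives the monic gcd w^3+10w^2+11w−70.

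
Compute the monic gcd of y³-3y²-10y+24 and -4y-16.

Euclidean algorithm in ℚ[y]:
  y³-3y²-10y+24 = (-(1/4)y²+(7/4)y-9/2)(-4y-16) + (-48)
  -4y-16 = ((1/12)y+1/3)(-48) + (0)
The last nonzero remainder is the constant -48, so the polynomials are coprime and gcd = 1.

1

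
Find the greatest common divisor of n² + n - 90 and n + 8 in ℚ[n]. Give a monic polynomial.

By polynomial division,
  n² + n - 90 = (n - 7)(n + 8) + (-34)
  n + 8 = (-(1/34)n - 4/17)(-34) + (0)
The last nonzero remainder is the constant -34, so the polynomials are coprime and gcd = 1.

1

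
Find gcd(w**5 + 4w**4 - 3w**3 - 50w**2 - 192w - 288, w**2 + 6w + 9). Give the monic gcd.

w**2 + 6w + 9

Apply the Euclidean algorithm:
  w**5 + 4w**4 - 3w**3 - 50w**2 - 192w - 288 = (w**3 - 2w**2 - 32)(w**2 + 6w + 9) + (0)
The last nonzero remainder w**2 + 6w + 9 is already monic.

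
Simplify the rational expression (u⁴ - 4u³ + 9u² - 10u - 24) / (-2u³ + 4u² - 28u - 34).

Apply the Euclidean algorithm:
  u⁴ - 4u³ + 9u² - 10u - 24 = (-(1/2)u + 1)(-2u³ + 4u² - 28u - 34) + (-9u² + u + 10)
  -2u³ + 4u² - 28u - 34 = ((2/9)u - 34/81)(-9u² + u + 10) + (-(2414/81)u - 2414/81)
  -9u² + u + 10 = ((729/2414)u - 405/1207)(-(2414/81)u - 2414/81) + (0)
Last nonzero remainder: -(2414/81)u - 2414/81. Dividing through by -2414/81 gives the monic gcd u + 1.
Cancel u + 1 from numerator and denominator to get the reduced form.

(-u³ + 5u² - 14u + 24)/(2u² - 6u + 34)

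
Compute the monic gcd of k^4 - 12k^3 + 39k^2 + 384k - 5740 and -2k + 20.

k - 10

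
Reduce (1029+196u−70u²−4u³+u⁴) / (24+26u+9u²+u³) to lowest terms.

(343−49u−7u²+u³)/(8+6u+u²)

Apply the Euclidean algorithm:
  u⁴−4u³−70u²+196u+1029 = (u−13)(u³+9u²+26u+24) + (21u²+510u+1341)
  u³+9u²+26u+24 = ((1/21)u−107/147)(21u²+510u+1341) + ((16335/49)u+49005/49)
  21u²+510u+1341 = ((343/5445)u+7301/5445)((16335/49)u+49005/49) + (0)
Last nonzero remainder: (16335/49)u+49005/49. Dividing through by 16335/49 gives the monic gcd u+3.
Cancel u+3 from numerator and denominator to get the reduced form.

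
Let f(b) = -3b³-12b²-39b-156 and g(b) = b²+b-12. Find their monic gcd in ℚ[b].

b+4

Euclidean algorithm in ℚ[b]:
  -3b³-12b²-39b-156 = (-3b-9)(b²+b-12) + (-66b-264)
  b²+b-12 = (-(1/66)b+1/22)(-66b-264) + (0)
Last nonzero remainder: -66b-264. Dividing through by -66 gives the monic gcd b+4.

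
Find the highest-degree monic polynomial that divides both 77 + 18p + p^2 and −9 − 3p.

1

By polynomial division,
  p^2 + 18p + 77 = (−(1/3)p − 5)(−3p − 9) + (32)
  −3p − 9 = (−(3/32)p − 9/32)(32) + (0)
The last nonzero remainder is the constant 32, so the polynomials are coprime and gcd = 1.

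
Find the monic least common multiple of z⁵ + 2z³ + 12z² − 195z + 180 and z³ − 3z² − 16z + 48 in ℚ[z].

z⁶ − 4z⁵ + 2z⁴ + 4z³ − 243z² + 960z − 720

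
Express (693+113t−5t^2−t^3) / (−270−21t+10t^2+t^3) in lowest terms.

(77+4t−t^2)/(−30+t+t^2)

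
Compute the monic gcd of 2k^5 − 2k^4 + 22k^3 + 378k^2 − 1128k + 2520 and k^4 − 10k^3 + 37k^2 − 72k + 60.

By polynomial division,
  2k^5 − 2k^4 + 22k^3 + 378k^2 − 1128k + 2520 = (2k + 18)(k^4 − 10k^3 + 37k^2 − 72k + 60) + (128k^3 − 144k^2 + 48k + 1440)
  k^4 − 10k^3 + 37k^2 − 72k + 60 = ((1/128)k − 71/1024)(128k^3 − 144k^2 + 48k + 1440) + ((1705/64)k^2 − (5115/64)k + 5115/32)
  128k^3 − 144k^2 + 48k + 1440 = ((8192/1705)k + 3072/341)((1705/64)k^2 − (5115/64)k + 5115/32) + (0)
Last nonzero remainder: (1705/64)k^2 − (5115/64)k + 5115/32. Dividing through by 1705/64 gives the monic gcd k^2 − 3k + 6.

k^2 − 3k + 6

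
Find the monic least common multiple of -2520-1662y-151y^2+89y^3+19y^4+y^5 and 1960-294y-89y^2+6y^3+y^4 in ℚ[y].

17640+9114y-605y^2-774y^3-44y^4+12y^5+y^6

By polynomial division,
  y^5+19y^4+89y^3-151y^2-1662y-2520 = (y+13)(y^4+6y^3-89y^2-294y+1960) + (100y^3+1300y^2+200y-28000)
  y^4+6y^3-89y^2-294y+1960 = ((1/100)y-7/100)(100y^3+1300y^2+200y-28000) + (0)
Last nonzero remainder: 100y^3+1300y^2+200y-28000. Dividing through by 100 gives the monic gcd y^3+13y^2+2y-280.
Then lcm(f, g) = f·g / gcd(f, g); expanding and making the result monic gives the answer.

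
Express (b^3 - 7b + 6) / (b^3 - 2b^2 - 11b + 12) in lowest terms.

(b - 2)/(b - 4)

Euclidean algorithm in ℚ[b]:
  b^3 - 7b + 6 = (b^3 - 2b^2 - 11b + 12) + (2b^2 + 4b - 6)
  b^3 - 2b^2 - 11b + 12 = ((1/2)b - 2)(2b^2 + 4b - 6) + (0)
Last nonzero remainder: 2b^2 + 4b - 6. Dividing through by 2 gives the monic gcd b^2 + 2b - 3.
Cancel b^2 + 2b - 3 from numerator and denominator to get the reduced form.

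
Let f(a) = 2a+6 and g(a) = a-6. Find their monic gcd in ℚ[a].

1

Apply the Euclidean algorithm:
  2a+6 = (2)(a-6) + (18)
  a-6 = ((1/18)a-1/3)(18) + (0)
The last nonzero remainder is the constant 18, so the polynomials are coprime and gcd = 1.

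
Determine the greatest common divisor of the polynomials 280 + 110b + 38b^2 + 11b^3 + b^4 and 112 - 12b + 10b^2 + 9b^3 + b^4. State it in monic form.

28 + 11b + b^2

Apply the Euclidean algorithm:
  b^4 + 11b^3 + 38b^2 + 110b + 280 = (b^4 + 9b^3 + 10b^2 - 12b + 112) + (2b^3 + 28b^2 + 122b + 168)
  b^4 + 9b^3 + 10b^2 - 12b + 112 = ((1/2)b - 5/2)(2b^3 + 28b^2 + 122b + 168) + (19b^2 + 209b + 532)
  2b^3 + 28b^2 + 122b + 168 = ((2/19)b + 6/19)(19b^2 + 209b + 532) + (0)
Last nonzero remainder: 19b^2 + 209b + 532. Dividing through by 19 gives the monic gcd b^2 + 11b + 28.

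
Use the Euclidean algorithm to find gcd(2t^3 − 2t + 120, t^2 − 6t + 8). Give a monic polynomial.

Apply the Euclidean algorithm:
  2t^3 − 2t + 120 = (2t + 12)(t^2 − 6t + 8) + (54t + 24)
  t^2 − 6t + 8 = ((1/54)t − 29/243)(54t + 24) + (880/81)
  54t + 24 = ((2187/440)t + 243/110)(880/81) + (0)
The last nonzero remainder is the constant 880/81, so the polynomials are coprime and gcd = 1.

1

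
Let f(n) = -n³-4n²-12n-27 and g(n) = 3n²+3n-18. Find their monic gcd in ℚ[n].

n+3

Repeated division with remainder:
  -n³-4n²-12n-27 = (-(1/3)n-1)(3n²+3n-18) + (-15n-45)
  3n²+3n-18 = (-(1/5)n+2/5)(-15n-45) + (0)
Last nonzero remainder: -15n-45. Dividing through by -15 gives the monic gcd n+3.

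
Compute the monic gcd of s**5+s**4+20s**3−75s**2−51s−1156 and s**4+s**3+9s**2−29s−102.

Repeated division with remainder:
  s**5+s**4+20s**3−75s**2−51s−1156 = (s)(s**4+s**3+9s**2−29s−102) + (11s**3−46s**2+51s−1156)
  s**4+s**3+9s**2−29s−102 = ((1/11)s+57/121)(11s**3−46s**2+51s−1156) + ((3150/121)s**2+(6300/121)s+53550/121)
  11s**3−46s**2+51s−1156 = ((1331/3150)s−4114/1575)((3150/121)s**2+(6300/121)s+53550/121) + (0)
Last nonzero remainder: (3150/121)s**2+(6300/121)s+53550/121. Dividing through by 3150/121 gives the monic gcd s**2+2s+17.

s**2+2s+17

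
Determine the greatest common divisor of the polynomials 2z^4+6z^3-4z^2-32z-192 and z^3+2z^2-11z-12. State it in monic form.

z^2+z-12

By polynomial division,
  2z^4+6z^3-4z^2-32z-192 = (2z+2)(z^3+2z^2-11z-12) + (14z^2+14z-168)
  z^3+2z^2-11z-12 = ((1/14)z+1/14)(14z^2+14z-168) + (0)
Last nonzero remainder: 14z^2+14z-168. Dividing through by 14 gives the monic gcd z^2+z-12.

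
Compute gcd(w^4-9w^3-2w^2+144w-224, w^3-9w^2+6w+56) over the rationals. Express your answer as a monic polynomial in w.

Repeated division with remainder:
  w^4-9w^3-2w^2+144w-224 = (w)(w^3-9w^2+6w+56) + (-8w^2+88w-224)
  w^3-9w^2+6w+56 = (-(1/8)w-1/4)(-8w^2+88w-224) + (0)
Last nonzero remainder: -8w^2+88w-224. Dividing through by -8 gives the monic gcd w^2-11w+28.

w^2-11w+28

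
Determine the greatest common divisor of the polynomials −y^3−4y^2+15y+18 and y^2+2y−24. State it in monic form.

y+6

Repeated division with remainder:
  −y^3−4y^2+15y+18 = (−y−2)(y^2+2y−24) + (−5y−30)
  y^2+2y−24 = (−(1/5)y+4/5)(−5y−30) + (0)
Last nonzero remainder: −5y−30. Dividing through by −5 gives the monic gcd y+6.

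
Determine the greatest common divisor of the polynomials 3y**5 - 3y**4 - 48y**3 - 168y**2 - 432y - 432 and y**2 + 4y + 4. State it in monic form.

Apply the Euclidean algorithm:
  3y**5 - 3y**4 - 48y**3 - 168y**2 - 432y - 432 = (3y**3 - 15y**2 - 108)(y**2 + 4y + 4) + (0)
The last nonzero remainder y**2 + 4y + 4 is already monic.

y**2 + 4y + 4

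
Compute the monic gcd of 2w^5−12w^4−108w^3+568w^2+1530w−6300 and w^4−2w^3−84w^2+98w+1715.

Euclidean algorithm in ℚ[w]:
  2w^5−12w^4−108w^3+568w^2+1530w−6300 = (2w−8)(w^4−2w^3−84w^2+98w+1715) + (44w^3−300w^2−1116w+7420)
  w^4−2w^3−84w^2+98w+1715 = ((1/44)w+53/484)(44w^3−300w^2−1116w+7420) + (−(3120/121)w^2+(6240/121)w+109200/121)
  44w^3−300w^2−1116w+7420 = (−(1331/780)w+6413/780)(−(3120/121)w^2+(6240/121)w+109200/121) + (0)
Last nonzero remainder: −(3120/121)w^2+(6240/121)w+109200/121. Dividing through by −3120/121 gives the monic gcd w^2−2w−35.

w^2−2w−35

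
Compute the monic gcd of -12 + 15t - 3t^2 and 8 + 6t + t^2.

Euclidean algorithm in ℚ[t]:
  -3t^2 + 15t - 12 = (-3)(t^2 + 6t + 8) + (33t + 12)
  t^2 + 6t + 8 = ((1/33)t + 62/363)(33t + 12) + (720/121)
  33t + 12 = ((1331/240)t + 121/60)(720/121) + (0)
The last nonzero remainder is the constant 720/121, so the polynomials are coprime and gcd = 1.

1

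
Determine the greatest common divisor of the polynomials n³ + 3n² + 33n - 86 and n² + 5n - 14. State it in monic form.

Repeated division with remainder:
  n³ + 3n² + 33n - 86 = (n - 2)(n² + 5n - 14) + (57n - 114)
  n² + 5n - 14 = ((1/57)n + 7/57)(57n - 114) + (0)
Last nonzero remainder: 57n - 114. Dividing through by 57 gives the monic gcd n - 2.

n - 2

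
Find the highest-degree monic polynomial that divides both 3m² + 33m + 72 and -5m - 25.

1

Apply the Euclidean algorithm:
  3m² + 33m + 72 = (-(3/5)m - 18/5)(-5m - 25) + (-18)
  -5m - 25 = ((5/18)m + 25/18)(-18) + (0)
The last nonzero remainder is the constant -18, so the polynomials are coprime and gcd = 1.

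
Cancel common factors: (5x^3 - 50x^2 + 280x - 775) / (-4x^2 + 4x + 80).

(-5x^2 + 25x - 155)/(4x + 16)

Repeated division with remainder:
  5x^3 - 50x^2 + 280x - 775 = (-(5/4)x + 45/4)(-4x^2 + 4x + 80) + (335x - 1675)
  -4x^2 + 4x + 80 = (-(4/335)x - 16/335)(335x - 1675) + (0)
Last nonzero remainder: 335x - 1675. Dividing through by 335 gives the monic gcd x - 5.
Cancel x - 5 from numerator and denominator to get the reduced form.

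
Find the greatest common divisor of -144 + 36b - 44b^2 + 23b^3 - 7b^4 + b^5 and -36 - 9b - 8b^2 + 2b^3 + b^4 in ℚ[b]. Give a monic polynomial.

3 + b + b^2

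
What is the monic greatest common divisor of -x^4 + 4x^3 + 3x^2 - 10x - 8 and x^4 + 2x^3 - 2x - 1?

x^2 + 2x + 1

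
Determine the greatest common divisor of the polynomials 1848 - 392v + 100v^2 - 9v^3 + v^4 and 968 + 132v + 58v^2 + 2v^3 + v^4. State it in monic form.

44 - 2v + v^2

By polynomial division,
  v^4 - 9v^3 + 100v^2 - 392v + 1848 = (v^4 + 2v^3 + 58v^2 + 132v + 968) + (-11v^3 + 42v^2 - 524v + 880)
  v^4 + 2v^3 + 58v^2 + 132v + 968 = (-(1/11)v - 64/121)(-11v^3 + 42v^2 - 524v + 880) + ((3942/121)v^2 - (7884/121)v + 15768/11)
  -11v^3 + 42v^2 - 524v + 880 = (-(1331/3942)v + 1210/1971)((3942/121)v^2 - (7884/121)v + 15768/11) + (0)
Last nonzero remainder: (3942/121)v^2 - (7884/121)v + 15768/11. Dividing through by 3942/121 gives the monic gcd v^2 - 2v + 44.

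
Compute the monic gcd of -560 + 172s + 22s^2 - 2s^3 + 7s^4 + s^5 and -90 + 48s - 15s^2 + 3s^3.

Apply the Euclidean algorithm:
  s^5 + 7s^4 - 2s^3 + 22s^2 + 172s - 560 = ((1/3)s^2 + 4s + 14)(3s^3 - 15s^2 + 48s - 90) + (70s^2 - 140s + 700)
  3s^3 - 15s^2 + 48s - 90 = ((3/70)s - 9/70)(70s^2 - 140s + 700) + (0)
Last nonzero remainder: 70s^2 - 140s + 700. Dividing through by 70 gives the monic gcd s^2 - 2s + 10.

10 - 2s + s^2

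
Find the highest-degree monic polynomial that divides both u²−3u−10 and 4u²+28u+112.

1

Repeated division with remainder:
  u²−3u−10 = (1/4)(4u²+28u+112) + (−10u−38)
  4u²+28u+112 = (−(2/5)u−32/25)(−10u−38) + (1584/25)
  −10u−38 = (−(125/792)u−475/792)(1584/25) + (0)
The last nonzero remainder is the constant 1584/25, so the polynomials are coprime and gcd = 1.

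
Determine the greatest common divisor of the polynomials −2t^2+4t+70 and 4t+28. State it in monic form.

1

Apply the Euclidean algorithm:
  −2t^2+4t+70 = (−(1/2)t+9/2)(4t+28) + (−56)
  4t+28 = (−(1/14)t−1/2)(−56) + (0)
The last nonzero remainder is the constant −56, so the polynomials are coprime and gcd = 1.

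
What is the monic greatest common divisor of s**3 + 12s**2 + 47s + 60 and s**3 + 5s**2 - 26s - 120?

Apply the Euclidean algorithm:
  s**3 + 12s**2 + 47s + 60 = (s**3 + 5s**2 - 26s - 120) + (7s**2 + 73s + 180)
  s**3 + 5s**2 - 26s - 120 = ((1/7)s - 38/49)(7s**2 + 73s + 180) + ((240/49)s + 960/49)
  7s**2 + 73s + 180 = ((343/240)s + 147/16)((240/49)s + 960/49) + (0)
Last nonzero remainder: (240/49)s + 960/49. Dividing through by 240/49 gives the monic gcd s + 4.

s + 4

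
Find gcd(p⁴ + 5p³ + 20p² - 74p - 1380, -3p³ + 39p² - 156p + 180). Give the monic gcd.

Repeated division with remainder:
  p⁴ + 5p³ + 20p² - 74p - 1380 = (-(1/3)p - 6)(-3p³ + 39p² - 156p + 180) + (202p² - 950p - 300)
  -3p³ + 39p² - 156p + 180 = (-(3/202)p + 1257/10201)(202p² - 950p - 300) + (-(442656/10201)p + 2213280/10201)
  202p² - 950p - 300 = (-(1030301/221328)p - 51005/36888)(-(442656/10201)p + 2213280/10201) + (0)
Last nonzero remainder: -(442656/10201)p + 2213280/10201. Dividing through by -442656/10201 gives the monic gcd p - 5.

p - 5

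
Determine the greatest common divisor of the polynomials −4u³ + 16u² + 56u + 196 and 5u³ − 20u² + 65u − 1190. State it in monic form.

u − 7

Repeated division with remainder:
  −4u³ + 16u² + 56u + 196 = (−4/5)(5u³ − 20u² + 65u − 1190) + (108u − 756)
  5u³ − 20u² + 65u − 1190 = ((5/108)u² + (5/36)u + 85/54)(108u − 756) + (0)
Last nonzero remainder: 108u − 756. Dividing through by 108 gives the monic gcd u − 7.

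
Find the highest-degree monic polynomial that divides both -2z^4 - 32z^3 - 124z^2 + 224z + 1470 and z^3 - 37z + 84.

Apply the Euclidean algorithm:
  -2z^4 - 32z^3 - 124z^2 + 224z + 1470 = (-2z - 32)(z^3 - 37z + 84) + (-198z^2 - 792z + 4158)
  z^3 - 37z + 84 = (-(1/198)z + 2/99)(-198z^2 - 792z + 4158) + (0)
Last nonzero remainder: -198z^2 - 792z + 4158. Dividing through by -198 gives the monic gcd z^2 + 4z - 21.

z^2 + 4z - 21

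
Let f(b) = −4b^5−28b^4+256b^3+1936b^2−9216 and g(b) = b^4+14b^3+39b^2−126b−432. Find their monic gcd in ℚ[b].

b^3+17b^2+90b+144

Euclidean algorithm in ℚ[b]:
  −4b^5−28b^4+256b^3+1936b^2−9216 = (−4b+28)(b^4+14b^3+39b^2−126b−432) + (20b^3+340b^2+1800b+2880)
  b^4+14b^3+39b^2−126b−432 = ((1/20)b−3/20)(20b^3+340b^2+1800b+2880) + (0)
Last nonzero remainder: 20b^3+340b^2+1800b+2880. Dividing through by 20 gives the monic gcd b^3+17b^2+90b+144.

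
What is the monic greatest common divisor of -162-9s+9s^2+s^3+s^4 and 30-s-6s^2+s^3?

-3+s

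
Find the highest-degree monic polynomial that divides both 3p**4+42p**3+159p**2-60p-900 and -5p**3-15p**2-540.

p+6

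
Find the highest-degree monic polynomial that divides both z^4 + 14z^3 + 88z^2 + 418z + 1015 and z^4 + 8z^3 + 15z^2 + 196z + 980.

Apply the Euclidean algorithm:
  z^4 + 14z^3 + 88z^2 + 418z + 1015 = (z^4 + 8z^3 + 15z^2 + 196z + 980) + (6z^3 + 73z^2 + 222z + 35)
  z^4 + 8z^3 + 15z^2 + 196z + 980 = ((1/6)z − 25/36)(6z^3 + 73z^2 + 222z + 35) + ((1033/36)z^2 + (1033/3)z + 36155/36)
  6z^3 + 73z^2 + 222z + 35 = ((216/1033)z + 36/1033)((1033/36)z^2 + (1033/3)z + 36155/36) + (0)
Last nonzero remainder: (1033/36)z^2 + (1033/3)z + 36155/36. Dividing through by 1033/36 gives the monic gcd z^2 + 12z + 35.

z^2 + 12z + 35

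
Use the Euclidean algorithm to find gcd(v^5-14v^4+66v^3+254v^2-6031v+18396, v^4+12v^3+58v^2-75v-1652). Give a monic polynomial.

v^2+3v-28

Euclidean algorithm in ℚ[v]:
  v^5-14v^4+66v^3+254v^2-6031v+18396 = (v-26)(v^4+12v^3+58v^2-75v-1652) + (320v^3+1837v^2-6329v-24556)
  v^4+12v^3+58v^2-75v-1652 = ((1/320)v+2003/102400)(320v^3+1837v^2-6329v-24556) + ((4284969/102400)v^2+(12854907/102400)v-29994783/25600)
  320v^3+1837v^2-6329v-24556 = ((32768000/4284969)v+89804800/4284969)((4284969/102400)v^2+(12854907/102400)v-29994783/25600) + (0)
Last nonzero remainder: (4284969/102400)v^2+(12854907/102400)v-29994783/25600. Dividing through by 4284969/102400 gives the monic gcd v^2+3v-28.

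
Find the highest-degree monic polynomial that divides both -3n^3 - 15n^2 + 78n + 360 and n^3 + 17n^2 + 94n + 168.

n^2 + 10n + 24

Euclidean algorithm in ℚ[n]:
  -3n^3 - 15n^2 + 78n + 360 = (-3)(n^3 + 17n^2 + 94n + 168) + (36n^2 + 360n + 864)
  n^3 + 17n^2 + 94n + 168 = ((1/36)n + 7/36)(36n^2 + 360n + 864) + (0)
Last nonzero remainder: 36n^2 + 360n + 864. Dividing through by 36 gives the monic gcd n^2 + 10n + 24.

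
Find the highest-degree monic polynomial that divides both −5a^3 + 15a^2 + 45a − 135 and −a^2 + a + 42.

Apply the Euclidean algorithm:
  −5a^3 + 15a^2 + 45a − 135 = (5a − 10)(−a^2 + a + 42) + (−155a + 285)
  −a^2 + a + 42 = ((1/155)a + 26/4805)(−155a + 285) + (38880/961)
  −155a + 285 = (−(29791/7776)a + 18259/2592)(38880/961) + (0)
The last nonzero remainder is the constant 38880/961, so the polynomials are coprime and gcd = 1.

1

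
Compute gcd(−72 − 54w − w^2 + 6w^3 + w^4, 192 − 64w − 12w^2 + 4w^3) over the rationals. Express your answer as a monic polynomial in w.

Apply the Euclidean algorithm:
  w^4 + 6w^3 − w^2 − 54w − 72 = ((1/4)w + 9/4)(4w^3 − 12w^2 − 64w + 192) + (42w^2 + 42w − 504)
  4w^3 − 12w^2 − 64w + 192 = ((2/21)w − 8/21)(42w^2 + 42w − 504) + (0)
Last nonzero remainder: 42w^2 + 42w − 504. Dividing through by 42 gives the monic gcd w^2 + w − 12.

−12 + w + w^2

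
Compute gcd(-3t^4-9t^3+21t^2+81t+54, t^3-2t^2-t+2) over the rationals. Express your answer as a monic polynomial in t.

Apply the Euclidean algorithm:
  -3t^4-9t^3+21t^2+81t+54 = (-3t-15)(t^3-2t^2-t+2) + (-12t^2+72t+84)
  t^3-2t^2-t+2 = (-(1/12)t-1/3)(-12t^2+72t+84) + (30t+30)
  -12t^2+72t+84 = (-(2/5)t+14/5)(30t+30) + (0)
Last nonzero remainder: 30t+30. Dividing through by 30 gives the monic gcd t+1.

t+1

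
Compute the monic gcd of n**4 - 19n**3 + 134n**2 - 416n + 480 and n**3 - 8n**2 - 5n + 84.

n - 4

Apply the Euclidean algorithm:
  n**4 - 19n**3 + 134n**2 - 416n + 480 = (n - 11)(n**3 - 8n**2 - 5n + 84) + (51n**2 - 555n + 1404)
  n**3 - 8n**2 - 5n + 84 = ((1/51)n + 49/867)(51n**2 - 555n + 1404) + (-(336/289)n + 1344/289)
  51n**2 - 555n + 1404 = (-(4913/112)n + 33813/112)(-(336/289)n + 1344/289) + (0)
Last nonzero remainder: -(336/289)n + 1344/289. Dividing through by -336/289 gives the monic gcd n - 4.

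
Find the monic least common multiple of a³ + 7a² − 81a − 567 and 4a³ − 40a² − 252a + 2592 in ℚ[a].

a⁵ + 6a⁴ − 160a³ − 990a² + 6399a + 40824

Apply the Euclidean algorithm:
  a³ + 7a² − 81a − 567 = (1/4)(4a³ − 40a² − 252a + 2592) + (17a² − 18a − 1215)
  4a³ − 40a² − 252a + 2592 = ((4/17)a − 608/289)(17a² − 18a − 1215) + (−(1152/289)a + 10368/289)
  17a² − 18a − 1215 = (−(4913/1152)a − 4335/128)(−(1152/289)a + 10368/289) + (0)
Last nonzero remainder: −(1152/289)a + 10368/289. Dividing through by −1152/289 gives the monic gcd a − 9.
Then lcm(f, g) = f·g / gcd(f, g); expanding and making the result monic gives the answer.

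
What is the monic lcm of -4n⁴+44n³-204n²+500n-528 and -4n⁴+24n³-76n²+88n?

Euclidean algorithm in ℚ[n]:
  -4n⁴+44n³-204n²+500n-528 = (-4n⁴+24n³-76n²+88n) + (20n³-128n²+412n-528)
  -4n⁴+24n³-76n²+88n = (-(1/5)n-2/25)(20n³-128n²+412n-528) + (-(96/25)n²+(384/25)n-1056/25)
  20n³-128n²+412n-528 = (-(125/24)n+25/2)(-(96/25)n²+(384/25)n-1056/25) + (0)
Last nonzero remainder: -(96/25)n²+(384/25)n-1056/25. Dividing through by -96/25 gives the monic gcd n²-4n+11.
Then lcm(f, g) = f·g / gcd(f, g); expanding and making the result monic gives the answer.

n⁶-13n⁵+73n⁴-227n³+382n²-264n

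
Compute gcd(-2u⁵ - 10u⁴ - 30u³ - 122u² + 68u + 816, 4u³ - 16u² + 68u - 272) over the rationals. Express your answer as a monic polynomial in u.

By polynomial division,
  -2u⁵ - 10u⁴ - 30u³ - 122u² + 68u + 816 = (-(1/2)u² - (9/2)u - 17)(4u³ - 16u² + 68u - 272) + (-224u² - 3808)
  4u³ - 16u² + 68u - 272 = (-(1/56)u + 1/14)(-224u² - 3808) + (0)
Last nonzero remainder: -224u² - 3808. Dividing through by -224 gives the monic gcd u² + 17.

u² + 17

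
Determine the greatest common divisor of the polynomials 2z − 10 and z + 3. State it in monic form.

Apply the Euclidean algorithm:
  2z − 10 = (2)(z + 3) + (−16)
  z + 3 = (−(1/16)z − 3/16)(−16) + (0)
The last nonzero remainder is the constant −16, so the polynomials are coprime and gcd = 1.

1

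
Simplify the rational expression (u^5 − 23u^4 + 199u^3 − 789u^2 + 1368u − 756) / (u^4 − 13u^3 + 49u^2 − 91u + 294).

By polynomial division,
  u^5 − 23u^4 + 199u^3 − 789u^2 + 1368u − 756 = (u − 10)(u^4 − 13u^3 + 49u^2 − 91u + 294) + (20u^3 − 208u^2 + 164u + 2184)
  u^4 − 13u^3 + 49u^2 − 91u + 294 = ((1/20)u − 13/100)(20u^3 − 208u^2 + 164u + 2184) + ((344/25)u^2 − (4472/25)u + 14448/25)
  20u^3 − 208u^2 + 164u + 2184 = ((125/86)u + 325/86)((344/25)u^2 − (4472/25)u + 14448/25) + (0)
Last nonzero remainder: (344/25)u^2 − (4472/25)u + 14448/25. Dividing through by 344/25 gives the monic gcd u^2 − 13u + 42.
Cancel u^2 − 13u + 42 from numerator and denominator to get the reduced form.

(u^3 − 10u^2 + 27u − 18)/(u^2 + 7)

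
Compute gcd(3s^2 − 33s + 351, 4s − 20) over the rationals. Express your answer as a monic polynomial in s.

By polynomial division,
  3s^2 − 33s + 351 = ((3/4)s − 9/2)(4s − 20) + (261)
  4s − 20 = ((4/261)s − 20/261)(261) + (0)
The last nonzero remainder is the constant 261, so the polynomials are coprime and gcd = 1.

1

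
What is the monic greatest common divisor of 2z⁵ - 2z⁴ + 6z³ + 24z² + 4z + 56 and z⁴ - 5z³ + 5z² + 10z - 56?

By polynomial division,
  2z⁵ - 2z⁴ + 6z³ + 24z² + 4z + 56 = (2z + 8)(z⁴ - 5z³ + 5z² + 10z - 56) + (36z³ - 36z² + 36z + 504)
  z⁴ - 5z³ + 5z² + 10z - 56 = ((1/36)z - 1/9)(36z³ - 36z² + 36z + 504) + (0)
Last nonzero remainder: 36z³ - 36z² + 36z + 504. Dividing through by 36 gives the monic gcd z³ - z² + z + 14.

z³ - z² + z + 14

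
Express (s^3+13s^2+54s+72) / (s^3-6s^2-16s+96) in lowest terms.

(s^2+9s+18)/(s^2-10s+24)

Euclidean algorithm in ℚ[s]:
  s^3+13s^2+54s+72 = (s^3-6s^2-16s+96) + (19s^2+70s-24)
  s^3-6s^2-16s+96 = ((1/19)s-184/361)(19s^2+70s-24) + ((7560/361)s+30240/361)
  19s^2+70s-24 = ((6859/7560)s-361/1260)((7560/361)s+30240/361) + (0)
Last nonzero remainder: (7560/361)s+30240/361. Dividing through by 7560/361 gives the monic gcd s+4.
Cancel s+4 from numerator and denominator to get the reduced form.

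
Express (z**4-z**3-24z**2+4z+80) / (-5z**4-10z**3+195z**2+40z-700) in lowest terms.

By polynomial division,
  z**4-z**3-24z**2+4z+80 = (-1/5)(-5z**4-10z**3+195z**2+40z-700) + (-3z**3+15z**2+12z-60)
  -5z**4-10z**3+195z**2+40z-700 = ((5/3)z+35/3)(-3z**3+15z**2+12z-60) + (0)
Last nonzero remainder: -3z**3+15z**2+12z-60. Dividing through by -3 gives the monic gcd z**3-5z**2-4z+20.
Cancel z**3-5z**2-4z+20 from numerator and denominator to get the reduced form.

(-z-4)/(5z+35)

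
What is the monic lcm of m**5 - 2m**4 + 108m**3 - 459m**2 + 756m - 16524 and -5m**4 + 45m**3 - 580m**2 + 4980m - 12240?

m**6 - 6m**5 + 116m**4 - 891m**3 + 2592m**2 - 19548m + 66096

Apply the Euclidean algorithm:
  m**5 - 2m**4 + 108m**3 - 459m**2 + 756m - 16524 = (-(1/5)m - 7/5)(-5m**4 + 45m**3 - 580m**2 + 4980m - 12240) + (55m**3 - 275m**2 + 5280m - 33660)
  -5m**4 + 45m**3 - 580m**2 + 4980m - 12240 = (-(1/11)m + 4/11)(55m**3 - 275m**2 + 5280m - 33660) + (0)
Last nonzero remainder: 55m**3 - 275m**2 + 5280m - 33660. Dividing through by 55 gives the monic gcd m**3 - 5m**2 + 96m - 612.
Then lcm(f, g) = f·g / gcd(f, g); expanding and making the result monic gives the answer.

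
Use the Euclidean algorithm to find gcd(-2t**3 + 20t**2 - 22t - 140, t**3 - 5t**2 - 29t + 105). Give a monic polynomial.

Euclidean algorithm in ℚ[t]:
  -2t**3 + 20t**2 - 22t - 140 = (-2)(t**3 - 5t**2 - 29t + 105) + (10t**2 - 80t + 70)
  t**3 - 5t**2 - 29t + 105 = ((1/10)t + 3/10)(10t**2 - 80t + 70) + (-12t + 84)
  10t**2 - 80t + 70 = (-(5/6)t + 5/6)(-12t + 84) + (0)
Last nonzero remainder: -12t + 84. Dividing through by -12 gives the monic gcd t - 7.

t - 7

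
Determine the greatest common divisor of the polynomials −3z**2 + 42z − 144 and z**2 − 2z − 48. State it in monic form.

Apply the Euclidean algorithm:
  −3z**2 + 42z − 144 = (−3)(z**2 − 2z − 48) + (36z − 288)
  z**2 − 2z − 48 = ((1/36)z + 1/6)(36z − 288) + (0)
Last nonzero remainder: 36z − 288. Dividing through by 36 gives the monic gcd z − 8.

z − 8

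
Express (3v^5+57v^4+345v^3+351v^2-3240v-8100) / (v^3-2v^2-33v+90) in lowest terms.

(3v^3+48v^2+255v+450)/(v-5)

Repeated division with remainder:
  3v^5+57v^4+345v^3+351v^2-3240v-8100 = (3v^2+63v+570)(v^3-2v^2-33v+90) + (3300v^2+9900v-59400)
  v^3-2v^2-33v+90 = ((1/3300)v-1/660)(3300v^2+9900v-59400) + (0)
Last nonzero remainder: 3300v^2+9900v-59400. Dividing through by 3300 gives the monic gcd v^2+3v-18.
Cancel v^2+3v-18 from numerator and denominator to get the reduced form.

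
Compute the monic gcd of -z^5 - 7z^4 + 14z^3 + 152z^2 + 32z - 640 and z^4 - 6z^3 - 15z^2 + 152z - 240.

Repeated division with remainder:
  -z^5 - 7z^4 + 14z^3 + 152z^2 + 32z - 640 = (-z - 13)(z^4 - 6z^3 - 15z^2 + 152z - 240) + (-79z^3 + 109z^2 + 1768z - 3760)
  z^4 - 6z^3 - 15z^2 + 152z - 240 = (-(1/79)z + 365/6241)(-79z^3 + 109z^2 + 1768z - 3760) + ((6272/6241)z^2 + (6272/6241)z - 125440/6241)
  -79z^3 + 109z^2 + 1768z - 3760 = (-(493039/6272)z + 293327/1568)((6272/6241)z^2 + (6272/6241)z - 125440/6241) + (0)
Last nonzero remainder: (6272/6241)z^2 + (6272/6241)z - 125440/6241. Dividing through by 6272/6241 gives the monic gcd z^2 + z - 20.

z^2 + z - 20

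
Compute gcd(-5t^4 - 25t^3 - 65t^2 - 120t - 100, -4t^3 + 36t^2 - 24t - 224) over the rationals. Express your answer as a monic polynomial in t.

t + 2

By polynomial division,
  -5t^4 - 25t^3 - 65t^2 - 120t - 100 = ((5/4)t + 35/2)(-4t^3 + 36t^2 - 24t - 224) + (-665t^2 + 580t + 3820)
  -4t^3 + 36t^2 - 24t - 224 = ((4/665)t - 4324/88445)(-665t^2 + 580t + 3820) + (-(329400/17689)t - 658800/17689)
  -665t^2 + 580t + 3820 = ((2352637/65880)t - 3378599/32940)(-(329400/17689)t - 658800/17689) + (0)
Last nonzero remainder: -(329400/17689)t - 658800/17689. Dividing through by -329400/17689 gives the monic gcd t + 2.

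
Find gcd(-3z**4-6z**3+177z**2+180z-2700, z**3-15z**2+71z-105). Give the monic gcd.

z-5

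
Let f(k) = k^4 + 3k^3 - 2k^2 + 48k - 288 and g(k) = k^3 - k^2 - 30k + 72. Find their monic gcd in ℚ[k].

k^2 + 3k - 18

By polynomial division,
  k^4 + 3k^3 - 2k^2 + 48k - 288 = (k + 4)(k^3 - k^2 - 30k + 72) + (32k^2 + 96k - 576)
  k^3 - k^2 - 30k + 72 = ((1/32)k - 1/8)(32k^2 + 96k - 576) + (0)
Last nonzero remainder: 32k^2 + 96k - 576. Dividing through by 32 gives the monic gcd k^2 + 3k - 18.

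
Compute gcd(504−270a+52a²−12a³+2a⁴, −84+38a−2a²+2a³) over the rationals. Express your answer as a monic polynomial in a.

21+a+a²

By polynomial division,
  2a⁴−12a³+52a²−270a+504 = (a−5)(2a³−2a²+38a−84) + (4a²+4a+84)
  2a³−2a²+38a−84 = ((1/2)a−1)(4a²+4a+84) + (0)
Last nonzero remainder: 4a²+4a+84. Dividing through by 4 gives the monic gcd a²+a+21.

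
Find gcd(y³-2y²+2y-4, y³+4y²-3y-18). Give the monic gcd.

y-2

Euclidean algorithm in ℚ[y]:
  y³-2y²+2y-4 = (y³+4y²-3y-18) + (-6y²+5y+14)
  y³+4y²-3y-18 = (-(1/6)y-29/36)(-6y²+5y+14) + ((121/36)y-121/18)
  -6y²+5y+14 = (-(216/121)y-252/121)((121/36)y-121/18) + (0)
Last nonzero remainder: (121/36)y-121/18. Dividing through by 121/36 gives the monic gcd y-2.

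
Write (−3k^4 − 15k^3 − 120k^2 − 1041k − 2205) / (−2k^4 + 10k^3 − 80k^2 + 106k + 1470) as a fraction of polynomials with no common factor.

By polynomial division,
  −3k^4 − 15k^3 − 120k^2 − 1041k − 2205 = (3/2)(−2k^4 + 10k^3 − 80k^2 + 106k + 1470) + (−30k^3 − 1200k − 4410)
  −2k^4 + 10k^3 − 80k^2 + 106k + 1470 = ((1/15)k − 1/3)(−30k^3 − 1200k − 4410) + (0)
Last nonzero remainder: −30k^3 − 1200k − 4410. Dividing through by −30 gives the monic gcd k^3 + 40k + 147.
Cancel k^3 + 40k + 147 from numerator and denominator to get the reduced form.

(3k + 15)/(2k − 10)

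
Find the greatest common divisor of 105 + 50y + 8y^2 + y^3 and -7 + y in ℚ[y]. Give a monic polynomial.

By polynomial division,
  y^3 + 8y^2 + 50y + 105 = (y^2 + 15y + 155)(y - 7) + (1190)
  y - 7 = ((1/1190)y - 1/170)(1190) + (0)
The last nonzero remainder is the constant 1190, so the polynomials are coprime and gcd = 1.

1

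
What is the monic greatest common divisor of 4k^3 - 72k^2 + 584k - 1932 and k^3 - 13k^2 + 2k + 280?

k - 7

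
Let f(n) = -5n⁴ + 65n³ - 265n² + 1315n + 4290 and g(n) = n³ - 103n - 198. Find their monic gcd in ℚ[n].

By polynomial division,
  -5n⁴ + 65n³ - 265n² + 1315n + 4290 = (-5n + 65)(n³ - 103n - 198) + (-780n² + 7020n + 17160)
  n³ - 103n - 198 = (-(1/780)n - 3/260)(-780n² + 7020n + 17160) + (0)
Last nonzero remainder: -780n² + 7020n + 17160. Dividing through by -780 gives the monic gcd n² - 9n - 22.

n² - 9n - 22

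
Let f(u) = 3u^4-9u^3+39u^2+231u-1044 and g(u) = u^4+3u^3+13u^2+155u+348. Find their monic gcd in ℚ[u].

Repeated division with remainder:
  3u^4-9u^3+39u^2+231u-1044 = (3)(u^4+3u^3+13u^2+155u+348) + (-18u^3-234u-2088)
  u^4+3u^3+13u^2+155u+348 = (-(1/18)u-1/6)(-18u^3-234u-2088) + (0)
Last nonzero remainder: -18u^3-234u-2088. Dividing through by -18 gives the monic gcd u^3+13u+116.

u^3+13u+116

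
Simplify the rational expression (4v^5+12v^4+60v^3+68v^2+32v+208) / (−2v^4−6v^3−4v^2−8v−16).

(−2v^2−4v−26)/(v+2)

Repeated division with remainder:
  4v^5+12v^4+60v^3+68v^2+32v+208 = (−2v)(−2v^4−6v^3−4v^2−8v−16) + (52v^3+52v^2+208)
  −2v^4−6v^3−4v^2−8v−16 = (−(1/26)v−1/13)(52v^3+52v^2+208) + (0)
Last nonzero remainder: 52v^3+52v^2+208. Dividing through by 52 gives the monic gcd v^3+v^2+4.
Cancel v^3+v^2+4 from numerator and denominator to get the reduced form.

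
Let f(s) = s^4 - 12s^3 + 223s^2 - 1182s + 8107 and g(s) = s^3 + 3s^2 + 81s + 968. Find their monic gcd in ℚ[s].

s^2 - 5s + 121

Apply the Euclidean algorithm:
  s^4 - 12s^3 + 223s^2 - 1182s + 8107 = (s - 15)(s^3 + 3s^2 + 81s + 968) + (187s^2 - 935s + 22627)
  s^3 + 3s^2 + 81s + 968 = ((1/187)s + 8/187)(187s^2 - 935s + 22627) + (0)
Last nonzero remainder: 187s^2 - 935s + 22627. Dividing through by 187 gives the monic gcd s^2 - 5s + 121.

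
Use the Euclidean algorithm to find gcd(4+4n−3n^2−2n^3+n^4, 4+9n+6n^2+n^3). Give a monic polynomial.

1+2n+n^2

Apply the Euclidean algorithm:
  n^4−2n^3−3n^2+4n+4 = (n−8)(n^3+6n^2+9n+4) + (36n^2+72n+36)
  n^3+6n^2+9n+4 = ((1/36)n+1/9)(36n^2+72n+36) + (0)
Last nonzero remainder: 36n^2+72n+36. Dividing through by 36 gives the monic gcd n^2+2n+1.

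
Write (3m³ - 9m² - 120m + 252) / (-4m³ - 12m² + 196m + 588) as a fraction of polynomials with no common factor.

Repeated division with remainder:
  3m³ - 9m² - 120m + 252 = (-3/4)(-4m³ - 12m² + 196m + 588) + (-18m² + 27m + 693)
  -4m³ - 12m² + 196m + 588 = ((2/9)m + 1)(-18m² + 27m + 693) + (15m - 105)
  -18m² + 27m + 693 = (-(6/5)m - 33/5)(15m - 105) + (0)
Last nonzero remainder: 15m - 105. Dividing through by 15 gives the monic gcd m - 7.
Cancel m - 7 from numerator and denominator to get the reduced form.

(-3m² - 12m + 36)/(4m² + 40m + 84)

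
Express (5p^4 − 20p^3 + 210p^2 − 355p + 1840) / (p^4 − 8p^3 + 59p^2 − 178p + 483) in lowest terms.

By polynomial division,
  5p^4 − 20p^3 + 210p^2 − 355p + 1840 = (5)(p^4 − 8p^3 + 59p^2 − 178p + 483) + (20p^3 − 85p^2 + 535p − 575)
  p^4 − 8p^3 + 59p^2 − 178p + 483 = ((1/20)p − 3/16)(20p^3 − 85p^2 + 535p − 575) + ((261/16)p^2 − (783/16)p + 6003/16)
  20p^3 − 85p^2 + 535p − 575 = ((320/261)p − 400/261)((261/16)p^2 − (783/16)p + 6003/16) + (0)
Last nonzero remainder: (261/16)p^2 − (783/16)p + 6003/16. Dividing through by 261/16 gives the monic gcd p^2 − 3p + 23.
Cancel p^2 − 3p + 23 from numerator and denominator to get the reduced form.

(5p^2 − 5p + 80)/(p^2 − 5p + 21)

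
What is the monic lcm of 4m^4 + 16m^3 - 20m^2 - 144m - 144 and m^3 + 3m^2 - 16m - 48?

m^6 + 4m^5 - 21m^4 - 100m^3 + 44m^2 + 576m + 576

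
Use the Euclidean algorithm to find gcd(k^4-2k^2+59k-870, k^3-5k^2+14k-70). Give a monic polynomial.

Repeated division with remainder:
  k^4-2k^2+59k-870 = (k+5)(k^3-5k^2+14k-70) + (9k^2+59k-520)
  k^3-5k^2+14k-70 = ((1/9)k-104/81)(9k^2+59k-520) + ((11950/81)k-59750/81)
  9k^2+59k-520 = ((729/11950)k+4212/5975)((11950/81)k-59750/81) + (0)
Last nonzero remainder: (11950/81)k-59750/81. Dividing through by 11950/81 gives the monic gcd k-5.

k-5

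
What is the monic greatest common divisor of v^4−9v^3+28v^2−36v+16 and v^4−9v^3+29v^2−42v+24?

v^2−6v+8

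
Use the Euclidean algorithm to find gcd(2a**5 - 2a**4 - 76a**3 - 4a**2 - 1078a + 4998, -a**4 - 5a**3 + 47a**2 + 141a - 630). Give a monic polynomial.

a**2 + 4a - 21

By polynomial division,
  2a**5 - 2a**4 - 76a**3 - 4a**2 - 1078a + 4998 = (-2a + 12)(-a**4 - 5a**3 + 47a**2 + 141a - 630) + (78a**3 - 286a**2 - 4030a + 12558)
  -a**4 - 5a**3 + 47a**2 + 141a - 630 = (-(1/78)a - 1/9)(78a**3 - 286a**2 - 4030a + 12558) + (-(328/9)a**2 - (1312/9)a + 2296/3)
  78a**3 - 286a**2 - 4030a + 12558 = (-(351/164)a + 2691/164)(-(328/9)a**2 - (1312/9)a + 2296/3) + (0)
Last nonzero remainder: -(328/9)a**2 - (1312/9)a + 2296/3. Dividing through by -328/9 gives the monic gcd a**2 + 4a - 21.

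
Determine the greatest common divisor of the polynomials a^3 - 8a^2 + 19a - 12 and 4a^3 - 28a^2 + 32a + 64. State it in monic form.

a - 4

Repeated division with remainder:
  a^3 - 8a^2 + 19a - 12 = (1/4)(4a^3 - 28a^2 + 32a + 64) + (-a^2 + 11a - 28)
  4a^3 - 28a^2 + 32a + 64 = (-4a - 16)(-a^2 + 11a - 28) + (96a - 384)
  -a^2 + 11a - 28 = (-(1/96)a + 7/96)(96a - 384) + (0)
Last nonzero remainder: 96a - 384. Dividing through by 96 gives the monic gcd a - 4.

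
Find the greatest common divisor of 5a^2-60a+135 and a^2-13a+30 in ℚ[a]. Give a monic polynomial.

By polynomial division,
  5a^2-60a+135 = (5)(a^2-13a+30) + (5a-15)
  a^2-13a+30 = ((1/5)a-2)(5a-15) + (0)
Last nonzero remainder: 5a-15. Dividing through by 5 gives the monic gcd a-3.

a-3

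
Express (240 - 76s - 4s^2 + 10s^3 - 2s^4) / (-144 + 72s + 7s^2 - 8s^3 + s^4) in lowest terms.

(-20 + 8s - 2s^2)/(12 - 7s + s^2)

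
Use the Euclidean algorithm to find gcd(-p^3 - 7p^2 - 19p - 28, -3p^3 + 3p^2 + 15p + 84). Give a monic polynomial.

p^2 + 3p + 7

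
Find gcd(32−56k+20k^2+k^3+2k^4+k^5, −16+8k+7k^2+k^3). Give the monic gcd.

−4+3k+k^2

Repeated division with remainder:
  k^5+2k^4+k^3+20k^2−56k+32 = (k^2−5k+28)(k^3+7k^2+8k−16) + (−120k^2−360k+480)
  k^3+7k^2+8k−16 = (−(1/120)k−1/30)(−120k^2−360k+480) + (0)
Last nonzero remainder: −120k^2−360k+480. Dividing through by −120 gives the monic gcd k^2+3k−4.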